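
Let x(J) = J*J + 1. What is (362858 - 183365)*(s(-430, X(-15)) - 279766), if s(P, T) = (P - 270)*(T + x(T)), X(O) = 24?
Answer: -125728743738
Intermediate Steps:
x(J) = 1 + J² (x(J) = J² + 1 = 1 + J²)
s(P, T) = (-270 + P)*(1 + T + T²) (s(P, T) = (P - 270)*(T + (1 + T²)) = (-270 + P)*(1 + T + T²))
(362858 - 183365)*(s(-430, X(-15)) - 279766) = (362858 - 183365)*((-270 - 270*24 - 270*24² - 430*24 - 430*(1 + 24²)) - 279766) = 179493*((-270 - 6480 - 270*576 - 10320 - 430*(1 + 576)) - 279766) = 179493*((-270 - 6480 - 155520 - 10320 - 430*577) - 279766) = 179493*((-270 - 6480 - 155520 - 10320 - 248110) - 279766) = 179493*(-420700 - 279766) = 179493*(-700466) = -125728743738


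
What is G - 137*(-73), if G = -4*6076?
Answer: -14303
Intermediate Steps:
G = -24304
G - 137*(-73) = -24304 - 137*(-73) = -24304 + 10001 = -14303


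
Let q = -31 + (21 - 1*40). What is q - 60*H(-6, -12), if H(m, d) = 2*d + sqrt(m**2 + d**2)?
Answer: 1390 - 360*sqrt(5) ≈ 585.02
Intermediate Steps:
H(m, d) = sqrt(d**2 + m**2) + 2*d (H(m, d) = 2*d + sqrt(d**2 + m**2) = sqrt(d**2 + m**2) + 2*d)
q = -50 (q = -31 + (21 - 40) = -31 - 19 = -50)
q - 60*H(-6, -12) = -50 - 60*(sqrt((-12)**2 + (-6)**2) + 2*(-12)) = -50 - 60*(sqrt(144 + 36) - 24) = -50 - 60*(sqrt(180) - 24) = -50 - 60*(6*sqrt(5) - 24) = -50 - 60*(-24 + 6*sqrt(5)) = -50 + (1440 - 360*sqrt(5)) = 1390 - 360*sqrt(5)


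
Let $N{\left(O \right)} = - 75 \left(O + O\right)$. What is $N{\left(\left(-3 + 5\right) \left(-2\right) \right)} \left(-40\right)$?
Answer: $-24000$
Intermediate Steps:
$N{\left(O \right)} = - 150 O$ ($N{\left(O \right)} = - 75 \cdot 2 O = - 150 O$)
$N{\left(\left(-3 + 5\right) \left(-2\right) \right)} \left(-40\right) = - 150 \left(-3 + 5\right) \left(-2\right) \left(-40\right) = - 150 \cdot 2 \left(-2\right) \left(-40\right) = \left(-150\right) \left(-4\right) \left(-40\right) = 600 \left(-40\right) = -24000$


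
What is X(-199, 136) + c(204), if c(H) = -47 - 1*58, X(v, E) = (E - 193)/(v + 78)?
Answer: -12648/121 ≈ -104.53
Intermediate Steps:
X(v, E) = (-193 + E)/(78 + v)
c(H) = -105 (c(H) = -47 - 58 = -105)
X(-199, 136) + c(204) = (-193 + 136)/(78 - 199) - 105 = -57/(-121) - 105 = -1/121*(-57) - 105 = 57/121 - 105 = -12648/121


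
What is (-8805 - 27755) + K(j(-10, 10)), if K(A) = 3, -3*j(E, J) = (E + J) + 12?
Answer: -36557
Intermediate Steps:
j(E, J) = -4 - E/3 - J/3 (j(E, J) = -((E + J) + 12)/3 = -(12 + E + J)/3 = -4 - E/3 - J/3)
(-8805 - 27755) + K(j(-10, 10)) = (-8805 - 27755) + 3 = -36560 + 3 = -36557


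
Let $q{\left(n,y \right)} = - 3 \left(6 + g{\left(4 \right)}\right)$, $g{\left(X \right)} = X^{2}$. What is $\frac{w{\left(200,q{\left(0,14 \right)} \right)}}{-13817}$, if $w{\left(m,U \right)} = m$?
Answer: $- \frac{200}{13817} \approx -0.014475$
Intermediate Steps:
$q{\left(n,y \right)} = -66$ ($q{\left(n,y \right)} = - 3 \left(6 + 4^{2}\right) = - 3 \left(6 + 16\right) = \left(-3\right) 22 = -66$)
$\frac{w{\left(200,q{\left(0,14 \right)} \right)}}{-13817} = \frac{200}{-13817} = 200 \left(- \frac{1}{13817}\right) = - \frac{200}{13817}$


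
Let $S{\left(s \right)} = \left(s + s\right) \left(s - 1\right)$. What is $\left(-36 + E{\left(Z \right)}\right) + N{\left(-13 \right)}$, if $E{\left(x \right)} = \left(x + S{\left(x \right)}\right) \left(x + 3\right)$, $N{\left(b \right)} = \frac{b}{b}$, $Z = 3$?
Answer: $55$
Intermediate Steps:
$S{\left(s \right)} = 2 s \left(-1 + s\right)$
$N{\left(b \right)} = 1$
$E{\left(x \right)} = \left(3 + x\right) \left(x + 2 x \left(-1 + x\right)\right)$ ($E{\left(x \right)} = \left(x + 2 x \left(-1 + x\right)\right) \left(x + 3\right) = \left(x + 2 x \left(-1 + x\right)\right) \left(3 + x\right) = \left(3 + x\right) \left(x + 2 x \left(-1 + x\right)\right)$)
$\left(-36 + E{\left(Z \right)}\right) + N{\left(-13 \right)} = \left(-36 + 3 \left(-3 + 2 \cdot 3^{2} + 5 \cdot 3\right)\right) + 1 = \left(-36 + 3 \left(-3 + 2 \cdot 9 + 15\right)\right) + 1 = \left(-36 + 3 \left(-3 + 18 + 15\right)\right) + 1 = \left(-36 + 3 \cdot 30\right) + 1 = \left(-36 + 90\right) + 1 = 54 + 1 = 55$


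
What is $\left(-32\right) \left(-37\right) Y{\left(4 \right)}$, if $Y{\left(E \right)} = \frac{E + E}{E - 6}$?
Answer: $-4736$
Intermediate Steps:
$Y{\left(E \right)} = \frac{2 E}{-6 + E}$
$\left(-32\right) \left(-37\right) Y{\left(4 \right)} = \left(-32\right) \left(-37\right) 2 \cdot 4 \frac{1}{-6 + 4} = 1184 \cdot 2 \cdot 4 \frac{1}{-2} = 1184 \cdot 2 \cdot 4 \left(- \frac{1}{2}\right) = 1184 \left(-4\right) = -4736$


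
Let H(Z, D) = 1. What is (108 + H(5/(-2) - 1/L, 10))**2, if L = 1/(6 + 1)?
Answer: 11881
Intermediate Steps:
L = 1/7 ≈ 0.14286
(108 + H(5/(-2) - 1/L, 10))**2 = (108 + 1)**2 = 109**2 = 11881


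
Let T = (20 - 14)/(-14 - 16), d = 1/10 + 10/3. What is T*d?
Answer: -103/150 ≈ -0.68667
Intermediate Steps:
d = 103/30 (d = 1*(⅒) + 10*(⅓) = ⅒ + 10/3 = 103/30 ≈ 3.4333)
T = -⅕ (T = 6/(-30) = 6*(-1/30) = -⅕ ≈ -0.20000)
T*d = -⅕*103/30 = -103/150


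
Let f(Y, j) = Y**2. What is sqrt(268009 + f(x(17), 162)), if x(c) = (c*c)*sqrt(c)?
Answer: sqrt(1687866) ≈ 1299.2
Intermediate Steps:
x(c) = c**(5/2) (x(c) = c**2*sqrt(c) = c**(5/2))
sqrt(268009 + f(x(17), 162)) = sqrt(268009 + (17**(5/2))**2) = sqrt(268009 + (289*sqrt(17))**2) = sqrt(268009 + 1419857) = sqrt(1687866)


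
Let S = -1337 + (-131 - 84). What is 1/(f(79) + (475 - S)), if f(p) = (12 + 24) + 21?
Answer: 1/2084 ≈ 0.00047985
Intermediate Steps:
S = -1552 (S = -1337 - 215 = -1552)
f(p) = 57 (f(p) = 36 + 21 = 57)
1/(f(79) + (475 - S)) = 1/(57 + (475 - 1*(-1552))) = 1/(57 + (475 + 1552)) = 1/(57 + 2027) = 1/2084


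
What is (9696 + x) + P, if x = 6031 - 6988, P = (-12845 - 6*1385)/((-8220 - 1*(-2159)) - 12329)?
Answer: 32146273/3678 ≈ 8740.2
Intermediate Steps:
P = 4231/3678 (P = (-12845 - 8310)/((-8220 + 2159) - 12329) = -21155/(-6061 - 12329) = -21155/(-18390) = -21155*(-1/18390) = 4231/3678 ≈ 1.1504)
x = -957
(9696 + x) + P = (9696 - 957) + 4231/3678 = 8739 + 4231/3678 = 32146273/3678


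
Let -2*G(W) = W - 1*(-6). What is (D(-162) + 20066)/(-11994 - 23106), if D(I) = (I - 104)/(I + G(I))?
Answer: -24083/42120 ≈ -0.57177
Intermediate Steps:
G(W) = -3 - W/2 (G(W) = -(W - 1*(-6))/2 = -(W + 6)/2 = -(6 + W)/2 = -3 - W/2)
D(I) = (-104 + I)/(-3 + I/2) (D(I) = (I - 104)/(I + (-3 - I/2)) = (-104 + I)/(-3 + I/2))
(D(-162) + 20066)/(-11994 - 23106) = (2*(-104 - 162)/(-6 - 162) + 20066)/(-11994 - 23106) = (2*(-266)/(-168) + 20066)/(-35100) = (2*(-1/168)*(-266) + 20066)*(-1/35100) = (19/6 + 20066)*(-1/35100) = (120415/6)*(-1/35100) = -24083/42120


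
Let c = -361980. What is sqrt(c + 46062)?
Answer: 3*I*sqrt(35102) ≈ 562.07*I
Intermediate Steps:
sqrt(c + 46062) = sqrt(-361980 + 46062) = sqrt(-315918) = 3*I*sqrt(35102)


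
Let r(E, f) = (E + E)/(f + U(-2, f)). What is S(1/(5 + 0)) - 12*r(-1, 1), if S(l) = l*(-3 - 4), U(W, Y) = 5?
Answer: 13/5 ≈ 2.6000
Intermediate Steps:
r(E, f) = 2*E/(5 + f) (r(E, f) = (E + E)/(f + 5) = (2*E)/(5 + f) = 2*E/(5 + f))
S(l) = -7*l (S(l) = l*(-7) = -7*l)
S(1/(5 + 0)) - 12*r(-1, 1) = -7/(5 + 0) - 24*(-1)/(5 + 1) = -7/5 - 24*(-1)/6 = -7*⅕ - 24*(-1)/6 = -7/5 - 12*(-⅓) = -7/5 + 4 = 13/5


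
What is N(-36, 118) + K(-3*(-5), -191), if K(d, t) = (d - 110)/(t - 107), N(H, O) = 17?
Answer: 5161/298 ≈ 17.319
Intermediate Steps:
K(d, t) = (-110 + d)/(-107 + t)
N(-36, 118) + K(-3*(-5), -191) = 17 + (-110 - 3*(-5))/(-107 - 191) = 17 + (-110 + 15)/(-298) = 17 - 1/298*(-95) = 17 + 95/298 = 5161/298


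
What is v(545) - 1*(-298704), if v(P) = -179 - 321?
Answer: 298204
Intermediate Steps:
v(P) = -500
v(545) - 1*(-298704) = -500 - 1*(-298704) = -500 + 298704 = 298204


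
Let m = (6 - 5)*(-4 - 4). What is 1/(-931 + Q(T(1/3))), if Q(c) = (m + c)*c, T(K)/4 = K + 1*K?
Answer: -9/8507 ≈ -0.0010580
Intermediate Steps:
T(K) = 8*K (T(K) = 4*(K + 1*K) = 4*(K + K) = 4*(2*K) = 8*K)
m = -8 (m = 1*(-8) = -8)
Q(c) = c*(-8 + c) (Q(c) = (-8 + c)*c = c*(-8 + c))
1/(-931 + Q(T(1/3))) = 1/(-931 + (8/3)*(-8 + 8/3)) = 1/(-931 + (8*(1/3))*(-8 + 8*(1/3))) = 1/(-931 + 8*(-8 + 8/3)/3) = 1/(-931 + (8/3)*(-16/3)) = 1/(-931 - 128/9) = 1/(-8507/9) = -9/8507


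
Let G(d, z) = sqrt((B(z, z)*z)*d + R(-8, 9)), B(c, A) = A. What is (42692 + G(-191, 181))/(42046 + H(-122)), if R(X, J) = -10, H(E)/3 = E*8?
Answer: 21346/19559 + I*sqrt(6257361)/39118 ≈ 1.0914 + 0.063947*I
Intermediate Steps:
H(E) = 24*E (H(E) = 3*(E*8) = 3*(8*E) = 24*E)
G(d, z) = sqrt(-10 + d*z**2) (G(d, z) = sqrt((z*z)*d - 10) = sqrt(z**2*d - 10) = sqrt(d*z**2 - 10) = sqrt(-10 + d*z**2))
(42692 + G(-191, 181))/(42046 + H(-122)) = (42692 + sqrt(-10 - 191*181**2))/(42046 + 24*(-122)) = (42692 + sqrt(-10 - 191*32761))/(42046 - 2928) = (42692 + sqrt(-10 - 6257351))/39118 = (42692 + sqrt(-6257361))*(1/39118) = (42692 + I*sqrt(6257361))*(1/39118) = 21346/19559 + I*sqrt(6257361)/39118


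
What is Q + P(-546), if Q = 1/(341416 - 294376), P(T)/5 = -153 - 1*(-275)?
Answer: 28694401/47040 ≈ 610.00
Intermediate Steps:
P(T) = 610 (P(T) = 5*(-153 - 1*(-275)) = 5*(-153 + 275) = 5*122 = 610)
Q = 1/47040 ≈ 2.1259e-5
Q + P(-546) = 1/47040 + 610 = 28694401/47040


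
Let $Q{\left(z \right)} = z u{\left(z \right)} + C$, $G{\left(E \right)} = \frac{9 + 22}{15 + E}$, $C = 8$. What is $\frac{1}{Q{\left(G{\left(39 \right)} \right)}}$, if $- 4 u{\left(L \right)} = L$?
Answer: $\frac{11664}{92351} \approx 0.1263$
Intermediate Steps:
$u{\left(L \right)} = - \frac{L}{4}$
$G{\left(E \right)} = \frac{31}{15 + E}$
$Q{\left(z \right)} = 8 - \frac{z^{2}}{4}$ ($Q{\left(z \right)} = z \left(- \frac{z}{4}\right) + 8 = - \frac{z^{2}}{4} + 8 = 8 - \frac{z^{2}}{4}$)
$\frac{1}{Q{\left(G{\left(39 \right)} \right)}} = \frac{1}{8 - \frac{\left(\frac{31}{15 + 39}\right)^{2}}{4}} = \frac{1}{8 - \frac{\left(\frac{31}{54}\right)^{2}}{4}} = \frac{1}{8 - \frac{961}{11664}} = \frac{1}{\frac{92351}{11664}} = \frac{11664}{92351}$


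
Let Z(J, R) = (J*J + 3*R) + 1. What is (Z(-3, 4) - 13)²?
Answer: 81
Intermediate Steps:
Z(J, R) = 1 + J² + 3*R (Z(J, R) = (J² + 3*R) + 1 = 1 + J² + 3*R)
(Z(-3, 4) - 13)² = ((1 + (-3)² + 3*4) - 13)² = ((1 + 9 + 12) - 13)² = (22 - 13)² = 9² = 81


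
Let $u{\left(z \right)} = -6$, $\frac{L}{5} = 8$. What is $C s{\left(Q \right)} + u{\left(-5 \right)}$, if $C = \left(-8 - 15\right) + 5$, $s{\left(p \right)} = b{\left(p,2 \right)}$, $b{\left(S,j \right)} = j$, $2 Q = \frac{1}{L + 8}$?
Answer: $-42$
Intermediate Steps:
$L = 40$ ($L = 5 \cdot 8 = 40$)
$Q = \frac{1}{96}$ ($Q = \frac{1}{2 \left(40 + 8\right)} = \frac{1}{2 \cdot 48} = \frac{1}{2} \cdot \frac{1}{48} = \frac{1}{96} \approx 0.010417$)
$s{\left(p \right)} = 2$
$C = -18$ ($C = -23 + 5 = -18$)
$C s{\left(Q \right)} + u{\left(-5 \right)} = \left(-18\right) 2 - 6 = -36 - 6 = -42$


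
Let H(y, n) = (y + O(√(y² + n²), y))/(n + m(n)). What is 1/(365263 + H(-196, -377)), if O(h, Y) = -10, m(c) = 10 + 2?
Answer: 365/133321201 ≈ 2.7378e-6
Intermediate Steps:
m(c) = 12
H(y, n) = (-10 + y)/(12 + n) (H(y, n) = (y - 10)/(n + 12) = (-10 + y)/(12 + n))
1/(365263 + H(-196, -377)) = 1/(365263 + (-10 - 196)/(12 - 377)) = 1/(365263 - 206/(-365)) = 1/(365263 - 1/365*(-206)) = 1/(365263 + 206/365) = 1/(133321201/365) = 365/133321201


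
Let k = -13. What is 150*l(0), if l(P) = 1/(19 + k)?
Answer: 25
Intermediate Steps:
l(P) = 1/6 (l(P) = 1/(19 - 13) = 1/6)
150*l(0) = 150*(1/6) = 25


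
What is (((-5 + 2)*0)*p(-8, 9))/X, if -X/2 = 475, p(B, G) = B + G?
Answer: 0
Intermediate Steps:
X = -950 (X = -2*475 = -950)
(((-5 + 2)*0)*p(-8, 9))/X = (((-5 + 2)*0)*(-8 + 9))/(-950) = (-3*0*1)*(-1/950) = (0*1)*(-1/950) = 0*(-1/950) = 0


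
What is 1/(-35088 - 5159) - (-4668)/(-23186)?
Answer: -93948091/466583471 ≈ -0.20135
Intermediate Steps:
1/(-35088 - 5159) - (-4668)/(-23186) = 1/(-40247) - (-4668)*(-1)/23186 = -1/40247 - 1*2334/11593 = -1/40247 - 2334/11593 = -93948091/466583471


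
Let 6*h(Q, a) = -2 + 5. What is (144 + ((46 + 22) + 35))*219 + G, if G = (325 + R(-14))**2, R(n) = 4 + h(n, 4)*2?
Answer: 162993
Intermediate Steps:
h(Q, a) = 1/2 (h(Q, a) = (-2 + 5)/6 = (1/6)*3 = 1/2)
R(n) = 5 (R(n) = 4 + (1/2)*2 = 4 + 1 = 5)
G = 108900 (G = (325 + 5)**2 = 330**2 = 108900)
(144 + ((46 + 22) + 35))*219 + G = (144 + ((46 + 22) + 35))*219 + 108900 = (144 + (68 + 35))*219 + 108900 = (144 + 103)*219 + 108900 = 247*219 + 108900 = 54093 + 108900 = 162993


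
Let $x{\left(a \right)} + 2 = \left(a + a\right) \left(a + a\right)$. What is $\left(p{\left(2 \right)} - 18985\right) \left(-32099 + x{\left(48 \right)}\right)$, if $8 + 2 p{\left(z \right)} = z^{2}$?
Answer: $434517495$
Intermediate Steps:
$p{\left(z \right)} = -4 + \frac{z^{2}}{2}$
$x{\left(a \right)} = -2 + 4 a^{2}$ ($x{\left(a \right)} = -2 + \left(a + a\right) \left(a + a\right) = -2 + 2 a 2 a = -2 + 4 a^{2}$)
$\left(p{\left(2 \right)} - 18985\right) \left(-32099 + x{\left(48 \right)}\right) = \left(\left(-4 + \frac{2^{2}}{2}\right) - 18985\right) \left(-32099 - \left(2 - 4 \cdot 48^{2}\right)\right) = \left(\left(-4 + \frac{1}{2} \cdot 4\right) - 18985\right) \left(-32099 + \left(-2 + 4 \cdot 2304\right)\right) = \left(\left(-4 + 2\right) - 18985\right) \left(-32099 + \left(-2 + 9216\right)\right) = \left(-2 - 18985\right) \left(-32099 + 9214\right) = \left(-18987\right) \left(-22885\right) = 434517495$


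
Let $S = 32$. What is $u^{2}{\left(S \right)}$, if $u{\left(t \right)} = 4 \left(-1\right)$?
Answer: $16$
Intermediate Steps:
$u{\left(t \right)} = -4$
$u^{2}{\left(S \right)} = \left(-4\right)^{2} = 16$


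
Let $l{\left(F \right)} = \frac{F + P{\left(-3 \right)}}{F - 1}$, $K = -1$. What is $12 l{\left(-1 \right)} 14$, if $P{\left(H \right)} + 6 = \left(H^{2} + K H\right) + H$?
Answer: $-168$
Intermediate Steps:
$P{\left(H \right)} = -6 + H^{2}$ ($P{\left(H \right)} = -6 + \left(\left(H^{2} - H\right) + H\right) = -6 + H^{2}$)
$l{\left(F \right)} = \frac{3 + F}{-1 + F}$ ($l{\left(F \right)} = \frac{F - \left(6 - \left(-3\right)^{2}\right)}{F - 1} = \frac{F + \left(-6 + 9\right)}{-1 + F} = \frac{F + 3}{-1 + F} = \frac{3 + F}{-1 + F}$)
$12 l{\left(-1 \right)} 14 = 12 \frac{3 - 1}{-1 - 1} \cdot 14 = 12 \frac{1}{-2} \cdot 2 \cdot 14 = 12 \left(\left(- \frac{1}{2}\right) 2\right) 14 = 12 \left(-1\right) 14 = \left(-12\right) 14 = -168$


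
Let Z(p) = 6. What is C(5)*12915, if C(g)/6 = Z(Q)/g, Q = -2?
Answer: 92988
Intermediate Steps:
C(g) = 36/g (C(g) = 6*(6/g) = 36/g)
C(5)*12915 = (36/5)*12915 = 92988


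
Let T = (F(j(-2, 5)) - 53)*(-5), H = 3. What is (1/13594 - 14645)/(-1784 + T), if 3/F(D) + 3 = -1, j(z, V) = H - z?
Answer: 398168258/41196617 ≈ 9.6651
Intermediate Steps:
j(z, V) = 3 - z
F(D) = -¾ (F(D) = 3/(-3 - 1) = 3/(-4) = 3*(-¼) = -¾)
T = 1075/4 (T = (-¾ - 53)*(-5) = -215/4*(-5) = 1075/4 ≈ 268.75)
(1/13594 - 14645)/(-1784 + T) = (1/13594 - 14645)/(-1784 + 1075/4) = (1/13594 - 14645)/(-6061/4) = -199084129/13594*(-4/6061) = 398168258/41196617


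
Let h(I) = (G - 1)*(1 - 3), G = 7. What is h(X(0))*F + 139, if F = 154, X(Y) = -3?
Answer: -1709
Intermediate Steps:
h(I) = -12 (h(I) = (7 - 1)*(1 - 3) = 6*(-2) = -12)
h(X(0))*F + 139 = -12*154 + 139 = -1848 + 139 = -1709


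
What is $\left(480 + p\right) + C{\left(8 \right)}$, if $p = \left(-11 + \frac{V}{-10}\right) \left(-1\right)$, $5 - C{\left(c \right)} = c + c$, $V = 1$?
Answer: $\frac{4801}{10} \approx 480.1$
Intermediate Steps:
$C{\left(c \right)} = 5 - 2 c$ ($C{\left(c \right)} = 5 - \left(c + c\right) = 5 - 2 c$)
$p = \frac{111}{10}$ ($p = \left(-11 + 1 \frac{1}{-10}\right) \left(-1\right) = \left(-11 + 1 \left(- \frac{1}{10}\right)\right) \left(-1\right) = \left(-11 - \frac{1}{10}\right) \left(-1\right) = \left(- \frac{111}{10}\right) \left(-1\right) = \frac{111}{10} \approx 11.1$)
$\left(480 + p\right) + C{\left(8 \right)} = \left(480 + \frac{111}{10}\right) + \left(5 - 16\right) = \frac{4911}{10} + \left(5 - 16\right) = \frac{4911}{10} - 11 = \frac{4801}{10}$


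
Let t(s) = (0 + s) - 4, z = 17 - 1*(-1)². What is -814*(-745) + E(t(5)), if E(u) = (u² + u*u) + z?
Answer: 606448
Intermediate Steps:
z = 16 (z = 17 - 1*1 = 17 - 1 = 16)
t(s) = -4 + s (t(s) = s - 4 = -4 + s)
E(u) = 16 + 2*u² (E(u) = (u² + u*u) + 16 = (u² + u²) + 16 = 2*u² + 16 = 16 + 2*u²)
-814*(-745) + E(t(5)) = -814*(-745) + (16 + 2*(-4 + 5)²) = 606430 + (16 + 2*1²) = 606430 + (16 + 2*1) = 606430 + (16 + 2) = 606430 + 18 = 606448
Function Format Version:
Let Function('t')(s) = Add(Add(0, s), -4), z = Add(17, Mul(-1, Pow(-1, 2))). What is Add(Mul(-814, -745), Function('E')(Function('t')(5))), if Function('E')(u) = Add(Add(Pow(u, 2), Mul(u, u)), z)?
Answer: 606448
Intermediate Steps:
z = 16 (z = Add(17, Mul(-1, 1)) = Add(17, -1) = 16)
Function('t')(s) = Add(-4, s) (Function('t')(s) = Add(s, -4) = Add(-4, s))
Function('E')(u) = Add(16, Mul(2, Pow(u, 2))) (Function('E')(u) = Add(Add(Pow(u, 2), Mul(u, u)), 16) = Add(Add(Pow(u, 2), Pow(u, 2)), 16) = Add(Mul(2, Pow(u, 2)), 16) = Add(16, Mul(2, Pow(u, 2))))
Add(Mul(-814, -745), Function('E')(Function('t')(5))) = Add(Mul(-814, -745), Add(16, Mul(2, Pow(Add(-4, 5), 2)))) = Add(606430, Add(16, Mul(2, Pow(1, 2)))) = Add(606430, Add(16, Mul(2, 1))) = Add(606430, Add(16, 2)) = Add(606430, 18) = 606448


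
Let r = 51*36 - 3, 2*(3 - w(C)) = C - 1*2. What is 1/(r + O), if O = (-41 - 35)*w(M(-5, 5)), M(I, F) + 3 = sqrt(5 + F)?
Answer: 283/397557 - 38*sqrt(10)/1987785 ≈ 0.00065139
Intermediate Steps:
M(I, F) = -3 + sqrt(5 + F)
w(C) = 4 - C/2 (w(C) = 3 - (C - 1*2)/2 = 3 - (C - 2)/2 = 3 - (-2 + C)/2 = 3 + (1 - C/2) = 4 - C/2)
O = -418 + 38*sqrt(10) (O = (-41 - 35)*(4 - (-3 + sqrt(5 + 5))/2) = -76*(4 - (-3 + sqrt(10))/2) = -76*(4 + (3/2 - sqrt(10)/2)) = -76*(11/2 - sqrt(10)/2) = -418 + 38*sqrt(10) ≈ -297.83)
r = 1833 (r = 1836 - 3 = 1833)
1/(r + O) = 1/(1833 + (-418 + 38*sqrt(10))) = 1/(1415 + 38*sqrt(10))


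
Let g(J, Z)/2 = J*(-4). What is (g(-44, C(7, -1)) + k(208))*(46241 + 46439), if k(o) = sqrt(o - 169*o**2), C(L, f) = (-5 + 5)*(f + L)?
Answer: 32623360 + 370720*I*sqrt(456963) ≈ 3.2623e+7 + 2.506e+8*I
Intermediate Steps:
C(L, f) = 0 (C(L, f) = 0*(L + f) = 0)
g(J, Z) = -8*J (g(J, Z) = 2*(J*(-4)) = 2*(-4*J) = -8*J)
(g(-44, C(7, -1)) + k(208))*(46241 + 46439) = (-8*(-44) + sqrt(208*(1 - 169*208)))*(46241 + 46439) = (352 + sqrt(208*(1 - 35152)))*92680 = (352 + sqrt(208*(-35151)))*92680 = (352 + sqrt(-7311408))*92680 = (352 + 4*I*sqrt(456963))*92680 = 32623360 + 370720*I*sqrt(456963)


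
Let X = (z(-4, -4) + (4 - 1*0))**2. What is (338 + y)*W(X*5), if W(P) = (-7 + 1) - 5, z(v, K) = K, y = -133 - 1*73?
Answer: -1452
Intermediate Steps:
y = -206 (y = -133 - 73 = -206)
X = 0 (X = (-4 + (4 - 1*0))**2 = (-4 + (4 + 0))**2 = (-4 + 4)**2 = 0**2 = 0)
W(P) = -11 (W(P) = -6 - 5 = -11)
(338 + y)*W(X*5) = (338 - 206)*(-11) = 132*(-11) = -1452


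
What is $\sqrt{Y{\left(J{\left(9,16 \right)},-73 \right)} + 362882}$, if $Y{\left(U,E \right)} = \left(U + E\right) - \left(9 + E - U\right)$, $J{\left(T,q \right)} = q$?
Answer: $\sqrt{362905} \approx 602.42$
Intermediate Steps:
$Y{\left(U,E \right)} = -9 + 2 U$ ($Y{\left(U,E \right)} = \left(E + U\right) - \left(9 + E - U\right) = -9 + 2 U$)
$\sqrt{Y{\left(J{\left(9,16 \right)},-73 \right)} + 362882} = \sqrt{\left(-9 + 2 \cdot 16\right) + 362882} = \sqrt{\left(-9 + 32\right) + 362882} = \sqrt{23 + 362882} = \sqrt{362905}$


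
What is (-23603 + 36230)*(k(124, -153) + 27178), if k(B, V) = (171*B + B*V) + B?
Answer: 372925818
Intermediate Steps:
k(B, V) = 172*B + B*V
(-23603 + 36230)*(k(124, -153) + 27178) = (-23603 + 36230)*(124*(172 - 153) + 27178) = 12627*(124*19 + 27178) = 12627*(2356 + 27178) = 12627*29534 = 372925818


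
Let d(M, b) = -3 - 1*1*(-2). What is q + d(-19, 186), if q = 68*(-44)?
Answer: -2993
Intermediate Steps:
q = -2992
d(M, b) = -1 (d(M, b) = -3 - 1*(-2) = -3 + 2 = -1)
q + d(-19, 186) = -2992 - 1 = -2993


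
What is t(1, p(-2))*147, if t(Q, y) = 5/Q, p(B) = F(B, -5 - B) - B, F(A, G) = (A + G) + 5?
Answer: 735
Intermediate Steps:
F(A, G) = 5 + A + G
p(B) = -B (p(B) = (5 + B + (-5 - B)) - B = 0 - B = -B)
t(1, p(-2))*147 = (5/1)*147 = (5*1)*147 = 5*147 = 735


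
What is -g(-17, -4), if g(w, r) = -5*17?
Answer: 85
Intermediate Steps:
g(w, r) = -85
-g(-17, -4) = -1*(-85) = 85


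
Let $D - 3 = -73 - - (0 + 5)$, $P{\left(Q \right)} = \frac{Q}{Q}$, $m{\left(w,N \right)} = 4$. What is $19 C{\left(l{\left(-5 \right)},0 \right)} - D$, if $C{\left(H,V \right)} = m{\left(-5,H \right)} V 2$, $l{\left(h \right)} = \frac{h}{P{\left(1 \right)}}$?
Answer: $65$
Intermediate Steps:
$P{\left(Q \right)} = 1$
$l{\left(h \right)} = h$ ($l{\left(h \right)} = \frac{h}{1} = h 1 = h$)
$C{\left(H,V \right)} = 8 V$ ($C{\left(H,V \right)} = 4 V 2 = 8 V$)
$D = -65$ ($D = 3 - \left(73 - \left(0 + 5\right)\right) = 3 - \left(73 - 5\right) = 3 - 68 = -65$)
$19 C{\left(l{\left(-5 \right)},0 \right)} - D = 19 \cdot 8 \cdot 0 - -65 = 19 \cdot 0 + 65 = 0 + 65 = 65$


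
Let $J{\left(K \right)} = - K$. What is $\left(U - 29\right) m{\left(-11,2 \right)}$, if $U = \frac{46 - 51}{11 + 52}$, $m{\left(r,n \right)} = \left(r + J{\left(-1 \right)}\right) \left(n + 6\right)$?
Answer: $\frac{146560}{63} \approx 2326.3$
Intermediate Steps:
$m{\left(r,n \right)} = \left(1 + r\right) \left(6 + n\right)$ ($m{\left(r,n \right)} = \left(r - -1\right) \left(n + 6\right) = \left(r + 1\right) \left(6 + n\right) = \left(1 + r\right) \left(6 + n\right)$)
$U = - \frac{5}{63} \approx -0.079365$
$\left(U - 29\right) m{\left(-11,2 \right)} = \left(- \frac{5}{63} - 29\right) \left(6 + 2 + 6 \left(-11\right) + 2 \left(-11\right)\right) = - \frac{1832 \left(6 + 2 - 66 - 22\right)}{63} = \left(- \frac{1832}{63}\right) \left(-80\right) = \frac{146560}{63}$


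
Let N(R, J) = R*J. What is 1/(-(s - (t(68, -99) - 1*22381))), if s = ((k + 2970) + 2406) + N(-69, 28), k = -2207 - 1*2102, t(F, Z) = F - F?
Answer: -1/21516 ≈ -4.6477e-5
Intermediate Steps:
t(F, Z) = 0
k = -4309 (k = -2207 - 2102 = -4309)
N(R, J) = J*R
s = -865 (s = ((-4309 + 2970) + 2406) + 28*(-69) = (-1339 + 2406) - 1932 = 1067 - 1932 = -865)
1/(-(s - (t(68, -99) - 1*22381))) = 1/(-(-865 - (0 - 1*22381))) = 1/(-(-865 - (0 - 22381))) = 1/(-(-865 - 1*(-22381))) = 1/(-(-865 + 22381)) = 1/(-1*21516) = 1/(-21516) = -1/21516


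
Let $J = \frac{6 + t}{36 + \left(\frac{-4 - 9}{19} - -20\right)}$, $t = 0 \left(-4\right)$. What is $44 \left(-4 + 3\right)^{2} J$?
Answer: $\frac{5016}{1051} \approx 4.7726$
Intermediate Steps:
$t = 0$
$J = \frac{114}{1051}$ ($J = \frac{6 + 0}{36 + \left(\frac{-4 - 9}{19} - -20\right)} = \frac{6}{36 + \left(\left(-13\right) \frac{1}{19} + 20\right)} = \frac{6}{36 + \left(- \frac{13}{19} + 20\right)} = \frac{6}{36 + \frac{367}{19}} = \frac{6}{\frac{1051}{19}} = 6 \cdot \frac{19}{1051} = \frac{114}{1051} \approx 0.10847$)
$44 \left(-4 + 3\right)^{2} J = 44 \left(-4 + 3\right)^{2} \cdot \frac{114}{1051} = 44 \left(-1\right)^{2} \cdot \frac{114}{1051} = 44 \cdot 1 \cdot \frac{114}{1051} = 44 \cdot \frac{114}{1051} = \frac{5016}{1051}$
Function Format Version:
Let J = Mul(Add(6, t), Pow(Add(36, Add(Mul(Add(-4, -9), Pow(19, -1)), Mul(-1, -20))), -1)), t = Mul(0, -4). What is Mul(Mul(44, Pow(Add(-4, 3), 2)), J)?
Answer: Rational(5016, 1051) ≈ 4.7726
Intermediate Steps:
t = 0
J = Rational(114, 1051) (J = Mul(Add(6, 0), Pow(Add(36, Add(Mul(Add(-4, -9), Pow(19, -1)), Mul(-1, -20))), -1)) = Mul(6, Pow(Add(36, Add(Mul(-13, Rational(1, 19)), 20)), -1)) = Mul(6, Pow(Add(36, Add(Rational(-13, 19), 20)), -1)) = Mul(6, Pow(Add(36, Rational(367, 19)), -1)) = Mul(6, Pow(Rational(1051, 19), -1)) = Mul(6, Rational(19, 1051)) = Rational(114, 1051) ≈ 0.10847)
Mul(Mul(44, Pow(Add(-4, 3), 2)), J) = Mul(Mul(44, Pow(Add(-4, 3), 2)), Rational(114, 1051)) = Mul(Mul(44, Pow(-1, 2)), Rational(114, 1051)) = Mul(Mul(44, 1), Rational(114, 1051)) = Mul(44, Rational(114, 1051)) = Rational(5016, 1051)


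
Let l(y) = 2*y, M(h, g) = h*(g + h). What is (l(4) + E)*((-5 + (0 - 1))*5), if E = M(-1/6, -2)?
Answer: -1505/6 ≈ -250.83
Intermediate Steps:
E = 13/36 (E = (-1/6)*(-2 - 1/6) = (-1*⅙)*(-2 - 1*⅙) = -(-2 - ⅙)/6 = -⅙*(-13/6) = 13/36 ≈ 0.36111)
(l(4) + E)*((-5 + (0 - 1))*5) = (2*4 + 13/36)*((-5 + (0 - 1))*5) = (8 + 13/36)*((-5 - 1)*5) = 301*(-6*5)/36 = (301/36)*(-30) = -1505/6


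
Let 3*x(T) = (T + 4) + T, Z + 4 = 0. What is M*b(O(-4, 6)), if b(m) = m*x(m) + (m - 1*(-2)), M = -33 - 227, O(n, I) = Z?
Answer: -2600/3 ≈ -866.67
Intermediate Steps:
Z = -4 (Z = -4 + 0 = -4)
O(n, I) = -4
M = -260
x(T) = 4/3 + 2*T/3 (x(T) = ((T + 4) + T)/3 = ((4 + T) + T)/3 = (4 + 2*T)/3 = 4/3 + 2*T/3)
b(m) = 2 + m + m*(4/3 + 2*m/3) (b(m) = m*(4/3 + 2*m/3) + (m - 1*(-2)) = m*(4/3 + 2*m/3) + (m + 2) = m*(4/3 + 2*m/3) + (2 + m) = 2 + m + m*(4/3 + 2*m/3))
M*b(O(-4, 6)) = -260*(2 + (⅔)*(-4)² + (7/3)*(-4)) = -260*(2 + (⅔)*16 - 28/3) = -260*(2 + 32/3 - 28/3) = -260*10/3 = -2600/3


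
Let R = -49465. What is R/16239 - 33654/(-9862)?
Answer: 29341738/80074509 ≈ 0.36643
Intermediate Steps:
R/16239 - 33654/(-9862) = -49465/16239 - 33654/(-9862) = -49465*1/16239 - 33654*(-1/9862) = -49465/16239 + 16827/4931 = 29341738/80074509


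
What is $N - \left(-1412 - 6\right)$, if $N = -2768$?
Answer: $-1350$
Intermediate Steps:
$N - \left(-1412 - 6\right) = -2768 - \left(-1412 - 6\right) = -2768 - -1418 = -2768 + 1418 = -1350$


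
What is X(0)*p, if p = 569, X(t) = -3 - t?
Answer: -1707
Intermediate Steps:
X(0)*p = (-3 - 1*0)*569 = (-3 + 0)*569 = -3*569 = -1707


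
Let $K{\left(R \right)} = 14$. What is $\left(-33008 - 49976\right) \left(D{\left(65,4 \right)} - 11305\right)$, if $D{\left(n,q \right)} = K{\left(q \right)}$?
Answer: $936972344$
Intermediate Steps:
$D{\left(n,q \right)} = 14$
$\left(-33008 - 49976\right) \left(D{\left(65,4 \right)} - 11305\right) = \left(-33008 - 49976\right) \left(14 - 11305\right) = \left(-82984\right) \left(-11291\right) = 936972344$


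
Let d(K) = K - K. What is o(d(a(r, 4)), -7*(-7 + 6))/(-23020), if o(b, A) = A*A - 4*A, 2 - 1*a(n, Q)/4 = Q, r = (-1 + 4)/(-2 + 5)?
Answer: -21/23020 ≈ -0.00091225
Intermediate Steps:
r = 1 (r = 3/3 = 3*(⅓) = 1)
a(n, Q) = 8 - 4*Q
d(K) = 0
o(b, A) = A² - 4*A
o(d(a(r, 4)), -7*(-7 + 6))/(-23020) = ((-7*(-7 + 6))*(-4 - 7*(-7 + 6)))/(-23020) = ((-7*(-1))*(-4 - 7*(-1)))*(-1/23020) = (7*(-4 + 7))*(-1/23020) = (7*3)*(-1/23020) = 21*(-1/23020) = -21/23020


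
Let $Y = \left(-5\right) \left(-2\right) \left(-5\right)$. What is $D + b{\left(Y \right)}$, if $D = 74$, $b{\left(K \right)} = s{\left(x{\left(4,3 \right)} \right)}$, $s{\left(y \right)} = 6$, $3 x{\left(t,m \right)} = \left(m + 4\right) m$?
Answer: $80$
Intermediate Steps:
$x{\left(t,m \right)} = \frac{m \left(4 + m\right)}{3}$ ($x{\left(t,m \right)} = \frac{\left(m + 4\right) m}{3} = \frac{\left(4 + m\right) m}{3} = \frac{m \left(4 + m\right)}{3}$)
$Y = -50$ ($Y = 10 \left(-5\right) = -50$)
$b{\left(K \right)} = 6$
$D + b{\left(Y \right)} = 74 + 6 = 80$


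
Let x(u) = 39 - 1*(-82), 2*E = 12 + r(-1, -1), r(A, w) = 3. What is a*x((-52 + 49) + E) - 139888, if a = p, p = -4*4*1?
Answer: -141824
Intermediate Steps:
E = 15/2 (E = (12 + 3)/2 = (½)*15 = 15/2 ≈ 7.5000)
p = -16 (p = -16*1 = -16)
x(u) = 121 (x(u) = 39 + 82 = 121)
a = -16
a*x((-52 + 49) + E) - 139888 = -16*121 - 139888 = -1936 - 139888 = -141824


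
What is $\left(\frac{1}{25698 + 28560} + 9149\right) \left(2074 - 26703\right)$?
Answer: $- \frac{12225994284647}{54258} \approx -2.2533 \cdot 10^{8}$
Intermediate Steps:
$\left(\frac{1}{25698 + 28560} + 9149\right) \left(2074 - 26703\right) = \left(\frac{1}{54258} + 9149\right) \left(-24629\right) = \frac{496406443}{54258} \left(-24629\right) = - \frac{12225994284647}{54258}$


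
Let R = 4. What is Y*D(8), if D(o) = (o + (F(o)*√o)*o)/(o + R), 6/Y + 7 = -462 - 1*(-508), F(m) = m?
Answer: 4/39 + 64*√2/39 ≈ 2.4233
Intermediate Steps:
Y = 2/13 (Y = 6/(-7 + (-462 - 1*(-508))) = 6/(-7 + (-462 + 508)) = 6/(-7 + 46) = 6/39 = 6*(1/39) = 2/13 ≈ 0.15385)
D(o) = (o + o^(5/2))/(4 + o) (D(o) = (o + (o*√o)*o)/(o + 4) = (o + o^(3/2)*o)/(4 + o) = (o + o^(5/2))/(4 + o))
Y*D(8) = 2*((8 + 8^(5/2))/(4 + 8))/13 = 2*((8 + 128*√2)/12)/13 = 2*(⅔ + 32*√2/3)/13 = 4/39 + 64*√2/39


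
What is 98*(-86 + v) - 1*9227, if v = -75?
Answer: -25005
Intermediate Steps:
98*(-86 + v) - 1*9227 = 98*(-86 - 75) - 1*9227 = 98*(-161) - 9227 = -15778 - 9227 = -25005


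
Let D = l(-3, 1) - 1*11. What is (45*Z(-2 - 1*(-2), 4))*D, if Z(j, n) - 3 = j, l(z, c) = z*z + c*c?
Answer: -135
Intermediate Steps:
l(z, c) = c² + z² (l(z, c) = z² + c² = c² + z²)
Z(j, n) = 3 + j
D = -1 (D = (1² + (-3)²) - 1*11 = (1 + 9) - 11 = 10 - 11 = -1)
(45*Z(-2 - 1*(-2), 4))*D = (45*(3 + (-2 - 1*(-2))))*(-1) = (45*(3 + (-2 + 2)))*(-1) = (45*(3 + 0))*(-1) = (45*3)*(-1) = 135*(-1) = -135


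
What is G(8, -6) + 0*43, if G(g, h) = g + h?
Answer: 2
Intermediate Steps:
G(8, -6) + 0*43 = (8 - 6) + 0*43 = 2 + 0 = 2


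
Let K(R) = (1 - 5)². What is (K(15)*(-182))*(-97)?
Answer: 282464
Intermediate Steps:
K(R) = 16 (K(R) = (-4)² = 16)
(K(15)*(-182))*(-97) = (16*(-182))*(-97) = -2912*(-97) = 282464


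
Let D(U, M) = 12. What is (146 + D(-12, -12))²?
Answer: 24964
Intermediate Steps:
(146 + D(-12, -12))² = (146 + 12)² = 158² = 24964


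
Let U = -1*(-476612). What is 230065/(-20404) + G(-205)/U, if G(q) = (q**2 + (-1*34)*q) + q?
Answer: -1597885715/143011636 ≈ -11.173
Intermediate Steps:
U = 476612
G(q) = q**2 - 33*q (G(q) = (q**2 - 34*q) + q = q**2 - 33*q)
230065/(-20404) + G(-205)/U = 230065/(-20404) - 205*(-33 - 205)/476612 = 230065*(-1/20404) - 205*(-238)*(1/476612) = -230065/20404 + 48790*(1/476612) = -230065/20404 + 1435/14018 = -1597885715/143011636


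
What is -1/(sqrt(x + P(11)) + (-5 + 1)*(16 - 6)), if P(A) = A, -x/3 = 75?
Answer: I/(sqrt(214) + 40*I) ≈ 0.022051 + 0.0080644*I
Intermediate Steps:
x = -225 (x = -3*75 = -225)
-1/(sqrt(x + P(11)) + (-5 + 1)*(16 - 6)) = -1/(sqrt(-225 + 11) + (-5 + 1)*(16 - 6)) = -1/(sqrt(-214) - 4*10) = -1/(I*sqrt(214) - 40) = -1/(-40 + I*sqrt(214))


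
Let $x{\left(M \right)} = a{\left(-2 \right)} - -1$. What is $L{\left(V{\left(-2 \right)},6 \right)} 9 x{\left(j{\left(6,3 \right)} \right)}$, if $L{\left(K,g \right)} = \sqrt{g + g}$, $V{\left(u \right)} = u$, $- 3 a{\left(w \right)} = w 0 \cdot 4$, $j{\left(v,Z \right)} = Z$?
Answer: $18 \sqrt{3} \approx 31.177$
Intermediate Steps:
$a{\left(w \right)} = 0$ ($a{\left(w \right)} = - \frac{w 0 \cdot 4}{3} = - \frac{0 \cdot 4}{3} = \left(- \frac{1}{3}\right) 0 = 0$)
$x{\left(M \right)} = 1$ ($x{\left(M \right)} = 0 - -1 = 0 + 1 = 1$)
$L{\left(K,g \right)} = \sqrt{2} \sqrt{g}$ ($L{\left(K,g \right)} = \sqrt{2 g} = \sqrt{2} \sqrt{g}$)
$L{\left(V{\left(-2 \right)},6 \right)} 9 x{\left(j{\left(6,3 \right)} \right)} = \sqrt{2} \sqrt{6} \cdot 9 \cdot 1 = 2 \sqrt{3} \cdot 9 \cdot 1 = 18 \sqrt{3} \cdot 1 = 18 \sqrt{3}$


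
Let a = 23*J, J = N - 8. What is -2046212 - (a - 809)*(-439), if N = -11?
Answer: -2593206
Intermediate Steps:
J = -19 (J = -11 - 8 = -19)
a = -437 (a = 23*(-19) = -437)
-2046212 - (a - 809)*(-439) = -2046212 - (-437 - 809)*(-439) = -2046212 - (-1246)*(-439) = -2046212 - 1*546994 = -2046212 - 546994 = -2593206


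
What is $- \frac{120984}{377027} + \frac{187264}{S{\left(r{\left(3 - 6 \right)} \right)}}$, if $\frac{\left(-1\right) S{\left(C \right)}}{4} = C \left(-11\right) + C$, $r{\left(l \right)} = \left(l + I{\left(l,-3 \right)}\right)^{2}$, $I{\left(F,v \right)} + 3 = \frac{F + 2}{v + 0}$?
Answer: $\frac{79254210264}{544804015} \approx 145.47$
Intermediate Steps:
$I{\left(F,v \right)} = -3 + \frac{2 + F}{v}$ ($I{\left(F,v \right)} = -3 + \frac{F + 2}{v + 0} = -3 + \frac{2 + F}{v}$)
$r{\left(l \right)} = \left(- \frac{11}{3} + \frac{2 l}{3}\right)^{2}$ ($r{\left(l \right)} = \left(l + \frac{2 + l - -9}{-3}\right)^{2} = \left(l - \frac{2 + l + 9}{3}\right)^{2} = \left(l - \frac{11 + l}{3}\right)^{2} = \left(l - \left(\frac{11}{3} + \frac{l}{3}\right)\right)^{2} = \left(- \frac{11}{3} + \frac{2 l}{3}\right)^{2}$)
$S{\left(C \right)} = 40 C$ ($S{\left(C \right)} = - 4 \left(C \left(-11\right) + C\right) = - 4 \left(- 11 C + C\right) = - 4 \left(- 10 C\right) = 40 C$)
$- \frac{120984}{377027} + \frac{187264}{S{\left(r{\left(3 - 6 \right)} \right)}} = - \frac{120984}{377027} + \frac{187264}{40 \frac{\left(-11 + 2 \left(3 - 6\right)\right)^{2}}{9}} = \left(-120984\right) \frac{1}{377027} + \frac{187264}{40 \frac{\left(-11 + 2 \left(3 - 6\right)\right)^{2}}{9}} = - \frac{120984}{377027} + \frac{187264}{40 \frac{\left(-11 + 2 \left(-3\right)\right)^{2}}{9}} = - \frac{120984}{377027} + \frac{187264}{40 \frac{\left(-11 - 6\right)^{2}}{9}} = - \frac{120984}{377027} + \frac{187264}{40 \frac{\left(-17\right)^{2}}{9}} = - \frac{120984}{377027} + \frac{187264}{40 \cdot \frac{1}{9} \cdot 289} = - \frac{120984}{377027} + \frac{187264}{40 \cdot \frac{289}{9}} = - \frac{120984}{377027} + \frac{187264}{\frac{11560}{9}} = - \frac{120984}{377027} + 187264 \cdot \frac{9}{11560} = - \frac{120984}{377027} + \frac{210672}{1445} = \frac{79254210264}{544804015}$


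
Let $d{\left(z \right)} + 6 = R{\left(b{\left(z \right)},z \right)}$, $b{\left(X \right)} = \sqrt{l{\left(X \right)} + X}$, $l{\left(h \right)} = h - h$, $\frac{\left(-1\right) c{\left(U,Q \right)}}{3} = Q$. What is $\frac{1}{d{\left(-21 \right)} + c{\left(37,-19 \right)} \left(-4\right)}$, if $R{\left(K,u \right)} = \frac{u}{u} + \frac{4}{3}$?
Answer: $- \frac{3}{695} \approx -0.0043165$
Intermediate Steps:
$c{\left(U,Q \right)} = - 3 Q$
$l{\left(h \right)} = 0$
$b{\left(X \right)} = \sqrt{X}$ ($b{\left(X \right)} = \sqrt{0 + X} = \sqrt{X}$)
$R{\left(K,u \right)} = \frac{7}{3}$ ($R{\left(K,u \right)} = 1 + 4 \cdot \frac{1}{3} = 1 + \frac{4}{3} = \frac{7}{3}$)
$d{\left(z \right)} = - \frac{11}{3}$ ($d{\left(z \right)} = -6 + \frac{7}{3} = - \frac{11}{3}$)
$\frac{1}{d{\left(-21 \right)} + c{\left(37,-19 \right)} \left(-4\right)} = \frac{1}{- \frac{11}{3} + \left(-3\right) \left(-19\right) \left(-4\right)} = \frac{1}{- \frac{11}{3} + 57 \left(-4\right)} = \frac{1}{- \frac{11}{3} - 228} = \frac{1}{- \frac{695}{3}} = - \frac{3}{695}$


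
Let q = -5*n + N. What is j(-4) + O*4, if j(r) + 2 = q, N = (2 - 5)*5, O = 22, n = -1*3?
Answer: 86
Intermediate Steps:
n = -3
N = -15 (N = -3*5 = -15)
q = 0 (q = -5*(-3) - 15 = 15 - 15 = 0)
j(r) = -2 (j(r) = -2 + 0 = -2)
j(-4) + O*4 = -2 + 22*4 = -2 + 88 = 86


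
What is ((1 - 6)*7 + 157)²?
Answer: 14884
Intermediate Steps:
((1 - 6)*7 + 157)² = (-5*7 + 157)² = (-35 + 157)² = 122² = 14884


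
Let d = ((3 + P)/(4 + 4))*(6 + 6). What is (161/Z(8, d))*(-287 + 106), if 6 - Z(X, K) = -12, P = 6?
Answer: -29141/18 ≈ -1618.9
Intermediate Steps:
d = 27/2 (d = ((3 + 6)/(4 + 4))*(6 + 6) = (9/8)*12 = 27/2 ≈ 13.500)
Z(X, K) = 18 (Z(X, K) = 6 - 1*(-12) = 6 + 12 = 18)
(161/Z(8, d))*(-287 + 106) = (161/18)*(-287 + 106) = (161*(1/18))*(-181) = (161/18)*(-181) = -29141/18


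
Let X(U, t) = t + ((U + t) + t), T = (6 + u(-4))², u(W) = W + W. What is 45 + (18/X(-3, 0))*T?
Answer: 21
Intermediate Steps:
u(W) = 2*W
T = 4 (T = (6 + 2*(-4))² = (6 - 8)² = (-2)² = 4)
X(U, t) = U + 3*t (X(U, t) = t + (U + 2*t) = U + 3*t)
45 + (18/X(-3, 0))*T = 45 + (18/(-3 + 3*0))*4 = 45 + (18/(-3 + 0))*4 = 45 + (18/(-3))*4 = 45 + (18*(-⅓))*4 = 45 - 6*4 = 45 - 24 = 21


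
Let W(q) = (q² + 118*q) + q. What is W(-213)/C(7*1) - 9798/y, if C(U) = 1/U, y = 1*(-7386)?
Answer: 172531207/1231 ≈ 1.4016e+5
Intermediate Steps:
W(q) = q² + 119*q
y = -7386
W(-213)/C(7*1) - 9798/y = (-213*(119 - 213))/(1/(7*1)) - 9798/(-7386) = (-213*(-94))/(1/7) - 9798*(-1/7386) = 20022/(⅐) + 1633/1231 = 20022*7 + 1633/1231 = 140154 + 1633/1231 = 172531207/1231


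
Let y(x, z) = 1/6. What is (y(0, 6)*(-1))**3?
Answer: -1/216 ≈ -0.0046296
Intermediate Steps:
y(x, z) = 1/6
(y(0, 6)*(-1))**3 = ((1/6)*(-1))**3 = (-1/6)**3 = -1/216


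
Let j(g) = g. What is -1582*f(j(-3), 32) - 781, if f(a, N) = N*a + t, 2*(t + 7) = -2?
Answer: 163747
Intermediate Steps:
t = -8 (t = -7 + (1/2)*(-2) = -7 - 1 = -8)
f(a, N) = -8 + N*a (f(a, N) = N*a - 8 = -8 + N*a)
-1582*f(j(-3), 32) - 781 = -1582*(-8 + 32*(-3)) - 781 = -1582*(-8 - 96) - 781 = -1582*(-104) - 781 = 164528 - 781 = 163747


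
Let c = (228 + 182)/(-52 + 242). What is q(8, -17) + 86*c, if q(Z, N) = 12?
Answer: 3754/19 ≈ 197.58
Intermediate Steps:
c = 41/19 (c = 410/190 = 410*(1/190) = 41/19 ≈ 2.1579)
q(8, -17) + 86*c = 12 + 86*(41/19) = 12 + 3526/19 = 3754/19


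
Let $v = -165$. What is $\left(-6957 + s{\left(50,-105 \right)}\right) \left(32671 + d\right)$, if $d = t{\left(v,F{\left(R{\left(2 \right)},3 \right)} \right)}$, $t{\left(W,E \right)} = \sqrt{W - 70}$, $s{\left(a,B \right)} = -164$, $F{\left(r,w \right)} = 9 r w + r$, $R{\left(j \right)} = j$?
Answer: $-232650191 - 7121 i \sqrt{235} \approx -2.3265 \cdot 10^{8} - 1.0916 \cdot 10^{5} i$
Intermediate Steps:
$F{\left(r,w \right)} = r + 9 r w$ ($F{\left(r,w \right)} = 9 r w + r = r + 9 r w$)
$t{\left(W,E \right)} = \sqrt{-70 + W}$
$d = i \sqrt{235}$ ($d = \sqrt{-70 - 165} = \sqrt{-235} = i \sqrt{235} \approx 15.33 i$)
$\left(-6957 + s{\left(50,-105 \right)}\right) \left(32671 + d\right) = \left(-6957 - 164\right) \left(32671 + i \sqrt{235}\right) = - 7121 \left(32671 + i \sqrt{235}\right) = -232650191 - 7121 i \sqrt{235}$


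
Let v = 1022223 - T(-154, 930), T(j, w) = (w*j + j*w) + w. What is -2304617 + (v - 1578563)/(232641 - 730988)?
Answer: -1148498697269/498347 ≈ -2.3046e+6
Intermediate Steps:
T(j, w) = w + 2*j*w (T(j, w) = (j*w + j*w) + w = 2*j*w + w = w + 2*j*w)
v = 1307733 (v = 1022223 - 930*(1 + 2*(-154)) = 1022223 - 930*(1 - 308) = 1022223 - 930*(-307) = 1022223 - 1*(-285510) = 1022223 + 285510 = 1307733)
-2304617 + (v - 1578563)/(232641 - 730988) = -2304617 + (1307733 - 1578563)/(232641 - 730988) = -2304617 - 270830/(-498347) = -2304617 - 270830*(-1/498347) = -2304617 + 270830/498347 = -1148498697269/498347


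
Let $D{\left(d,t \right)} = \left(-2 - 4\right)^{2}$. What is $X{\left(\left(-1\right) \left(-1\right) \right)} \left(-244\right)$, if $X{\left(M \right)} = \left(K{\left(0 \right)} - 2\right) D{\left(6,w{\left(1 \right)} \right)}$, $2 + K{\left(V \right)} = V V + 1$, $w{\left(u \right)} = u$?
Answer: $26352$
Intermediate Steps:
$K{\left(V \right)} = -1 + V^{2}$ ($K{\left(V \right)} = -2 + \left(V V + 1\right) = -2 + \left(V^{2} + 1\right) = -2 + \left(1 + V^{2}\right) = -1 + V^{2}$)
$D{\left(d,t \right)} = 36$ ($D{\left(d,t \right)} = \left(-6\right)^{2} = 36$)
$X{\left(M \right)} = -108$ ($X{\left(M \right)} = \left(\left(-1 + 0^{2}\right) - 2\right) 36 = \left(\left(-1 + 0\right) - 2\right) 36 = \left(-1 - 2\right) 36 = \left(-3\right) 36 = -108$)
$X{\left(\left(-1\right) \left(-1\right) \right)} \left(-244\right) = \left(-108\right) \left(-244\right) = 26352$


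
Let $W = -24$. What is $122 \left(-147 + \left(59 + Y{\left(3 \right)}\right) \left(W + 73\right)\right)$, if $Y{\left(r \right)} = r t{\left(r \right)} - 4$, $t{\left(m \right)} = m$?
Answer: $364658$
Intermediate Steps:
$Y{\left(r \right)} = -4 + r^{2}$ ($Y{\left(r \right)} = r r - 4 = r^{2} - 4 = -4 + r^{2}$)
$122 \left(-147 + \left(59 + Y{\left(3 \right)}\right) \left(W + 73\right)\right) = 122 \left(-147 + \left(59 - \left(4 - 3^{2}\right)\right) \left(-24 + 73\right)\right) = 122 \left(-147 + \left(59 + \left(-4 + 9\right)\right) 49\right) = 122 \left(-147 + \left(59 + 5\right) 49\right) = 122 \left(-147 + 64 \cdot 49\right) = 122 \left(-147 + 3136\right) = 122 \cdot 2989 = 364658$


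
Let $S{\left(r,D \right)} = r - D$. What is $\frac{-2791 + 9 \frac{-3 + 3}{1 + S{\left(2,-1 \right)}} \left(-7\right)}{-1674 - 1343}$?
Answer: $\frac{2791}{3017} \approx 0.92509$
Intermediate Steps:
$\frac{-2791 + 9 \frac{-3 + 3}{1 + S{\left(2,-1 \right)}} \left(-7\right)}{-1674 - 1343} = \frac{-2791 + 9 \frac{-3 + 3}{1 + \left(2 - -1\right)} \left(-7\right)}{-1674 - 1343} = \frac{-2791 + 9 \frac{0}{1 + \left(2 + 1\right)} \left(-7\right)}{-3017} = \left(-2791 + 9 \frac{0}{1 + 3} \left(-7\right)\right) \left(- \frac{1}{3017}\right) = \left(-2791 + 9 \cdot \frac{0}{4} \left(-7\right)\right) \left(- \frac{1}{3017}\right) = \left(-2791 + 9 \cdot 0 \cdot \frac{1}{4} \left(-7\right)\right) \left(- \frac{1}{3017}\right) = \left(-2791 + 9 \cdot 0 \left(-7\right)\right) \left(- \frac{1}{3017}\right) = \left(-2791 + 0 \left(-7\right)\right) \left(- \frac{1}{3017}\right) = \left(-2791 + 0\right) \left(- \frac{1}{3017}\right) = \left(-2791\right) \left(- \frac{1}{3017}\right) = \frac{2791}{3017}$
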